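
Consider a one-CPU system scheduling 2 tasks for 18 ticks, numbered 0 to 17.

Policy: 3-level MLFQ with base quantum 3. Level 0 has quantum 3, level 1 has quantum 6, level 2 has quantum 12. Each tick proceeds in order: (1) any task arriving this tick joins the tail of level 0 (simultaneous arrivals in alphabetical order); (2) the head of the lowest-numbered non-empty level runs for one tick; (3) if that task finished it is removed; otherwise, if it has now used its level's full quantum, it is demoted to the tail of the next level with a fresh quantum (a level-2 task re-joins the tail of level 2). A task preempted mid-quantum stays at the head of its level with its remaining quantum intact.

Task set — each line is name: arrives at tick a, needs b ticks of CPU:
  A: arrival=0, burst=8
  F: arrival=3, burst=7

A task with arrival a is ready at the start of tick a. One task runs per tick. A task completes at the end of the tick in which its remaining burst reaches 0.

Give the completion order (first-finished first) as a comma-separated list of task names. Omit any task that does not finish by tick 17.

completion order = A, F

t=0: L0/L1/L2 = A/-/- → run A
t=1: L0/L1/L2 = A/-/- → run A
t=2: L0/L1/L2 = A/-/- → run A
t=3: L0/L1/L2 = F/A/- → run F
t=4: L0/L1/L2 = F/A/- → run F
t=5: L0/L1/L2 = F/A/- → run F
t=6: L0/L1/L2 = -/AF/- → run A
t=7: L0/L1/L2 = -/AF/- → run A
t=8: L0/L1/L2 = -/AF/- → run A
t=9: L0/L1/L2 = -/AF/- → run A
t=10: L0/L1/L2 = -/AF/- → run A
t=11: L0/L1/L2 = -/F/- → run F
t=12: L0/L1/L2 = -/F/- → run F
t=13: L0/L1/L2 = -/F/- → run F
t=14: L0/L1/L2 = -/F/- → run F
t=15: (idle)
t=16: (idle)
t=17: (idle)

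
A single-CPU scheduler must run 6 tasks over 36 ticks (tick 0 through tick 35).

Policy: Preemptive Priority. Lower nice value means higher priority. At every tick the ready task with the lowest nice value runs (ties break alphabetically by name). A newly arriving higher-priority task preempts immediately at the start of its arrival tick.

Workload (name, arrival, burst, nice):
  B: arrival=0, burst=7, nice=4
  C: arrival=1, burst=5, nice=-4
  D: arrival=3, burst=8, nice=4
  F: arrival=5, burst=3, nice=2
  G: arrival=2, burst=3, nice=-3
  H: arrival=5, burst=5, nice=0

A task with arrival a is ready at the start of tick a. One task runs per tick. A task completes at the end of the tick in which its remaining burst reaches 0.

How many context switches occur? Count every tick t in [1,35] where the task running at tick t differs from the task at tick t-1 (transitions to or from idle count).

context switches = 7

t=0: ready={B} → run B
t=1: ready={B,C} → run C
t=2: ready={B,C,G} → run C
t=3: ready={B,C,D,G} → run C
t=4: ready={B,C,D,G} → run C
t=5: ready={B,C,D,F,G,H} → run C
t=6: ready={B,D,F,G,H} → run G
t=7: ready={B,D,F,G,H} → run G
t=8: ready={B,D,F,G,H} → run G
t=9: ready={B,D,F,H} → run H
t=10: ready={B,D,F,H} → run H
t=11: ready={B,D,F,H} → run H
t=12: ready={B,D,F,H} → run H
t=13: ready={B,D,F,H} → run H
t=14: ready={B,D,F} → run F
t=15: ready={B,D,F} → run F
t=16: ready={B,D,F} → run F
t=17: ready={B,D} → run B
t=18: ready={B,D} → run B
t=19: ready={B,D} → run B
t=20: ready={B,D} → run B
t=21: ready={B,D} → run B
t=22: ready={B,D} → run B
t=23: ready={D} → run D
t=24: ready={D} → run D
t=25: ready={D} → run D
t=26: ready={D} → run D
t=27: ready={D} → run D
t=28: ready={D} → run D
t=29: ready={D} → run D
t=30: ready={D} → run D
t=31: (idle)
t=32: (idle)
t=33: (idle)
t=34: (idle)
t=35: (idle)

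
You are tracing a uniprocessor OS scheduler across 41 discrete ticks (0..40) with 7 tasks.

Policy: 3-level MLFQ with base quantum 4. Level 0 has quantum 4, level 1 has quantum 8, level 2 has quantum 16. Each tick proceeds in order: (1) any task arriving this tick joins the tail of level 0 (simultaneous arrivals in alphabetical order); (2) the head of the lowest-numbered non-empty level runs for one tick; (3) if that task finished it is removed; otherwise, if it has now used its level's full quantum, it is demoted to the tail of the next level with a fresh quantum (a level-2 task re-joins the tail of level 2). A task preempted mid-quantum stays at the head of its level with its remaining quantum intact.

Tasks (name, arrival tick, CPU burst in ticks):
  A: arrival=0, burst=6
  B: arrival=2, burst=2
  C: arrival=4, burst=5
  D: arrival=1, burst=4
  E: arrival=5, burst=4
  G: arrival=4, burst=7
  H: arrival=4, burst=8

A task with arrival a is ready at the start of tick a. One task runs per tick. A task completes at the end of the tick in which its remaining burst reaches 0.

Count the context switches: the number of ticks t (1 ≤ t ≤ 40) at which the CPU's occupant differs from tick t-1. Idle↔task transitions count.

context switches = 11

t=0: L0/L1/L2 = A/-/- → run A
t=1: L0/L1/L2 = AD/-/- → run A
t=2: L0/L1/L2 = ADB/-/- → run A
t=3: L0/L1/L2 = ADB/-/- → run A
t=4: L0/L1/L2 = DBCGH/A/- → run D
t=5: L0/L1/L2 = DBCGHE/A/- → run D
t=6: L0/L1/L2 = DBCGHE/A/- → run D
t=7: L0/L1/L2 = DBCGHE/A/- → run D
t=8: L0/L1/L2 = BCGHE/A/- → run B
t=9: L0/L1/L2 = BCGHE/A/- → run B
t=10: L0/L1/L2 = CGHE/A/- → run C
t=11: L0/L1/L2 = CGHE/A/- → run C
t=12: L0/L1/L2 = CGHE/A/- → run C
t=13: L0/L1/L2 = CGHE/A/- → run C
t=14: L0/L1/L2 = GHE/AC/- → run G
t=15: L0/L1/L2 = GHE/AC/- → run G
t=16: L0/L1/L2 = GHE/AC/- → run G
t=17: L0/L1/L2 = GHE/AC/- → run G
t=18: L0/L1/L2 = HE/ACG/- → run H
t=19: L0/L1/L2 = HE/ACG/- → run H
t=20: L0/L1/L2 = HE/ACG/- → run H
t=21: L0/L1/L2 = HE/ACG/- → run H
t=22: L0/L1/L2 = E/ACGH/- → run E
t=23: L0/L1/L2 = E/ACGH/- → run E
t=24: L0/L1/L2 = E/ACGH/- → run E
t=25: L0/L1/L2 = E/ACGH/- → run E
t=26: L0/L1/L2 = -/ACGH/- → run A
t=27: L0/L1/L2 = -/ACGH/- → run A
t=28: L0/L1/L2 = -/CGH/- → run C
t=29: L0/L1/L2 = -/GH/- → run G
t=30: L0/L1/L2 = -/GH/- → run G
t=31: L0/L1/L2 = -/GH/- → run G
t=32: L0/L1/L2 = -/H/- → run H
t=33: L0/L1/L2 = -/H/- → run H
t=34: L0/L1/L2 = -/H/- → run H
t=35: L0/L1/L2 = -/H/- → run H
t=36: (idle)
t=37: (idle)
t=38: (idle)
t=39: (idle)
t=40: (idle)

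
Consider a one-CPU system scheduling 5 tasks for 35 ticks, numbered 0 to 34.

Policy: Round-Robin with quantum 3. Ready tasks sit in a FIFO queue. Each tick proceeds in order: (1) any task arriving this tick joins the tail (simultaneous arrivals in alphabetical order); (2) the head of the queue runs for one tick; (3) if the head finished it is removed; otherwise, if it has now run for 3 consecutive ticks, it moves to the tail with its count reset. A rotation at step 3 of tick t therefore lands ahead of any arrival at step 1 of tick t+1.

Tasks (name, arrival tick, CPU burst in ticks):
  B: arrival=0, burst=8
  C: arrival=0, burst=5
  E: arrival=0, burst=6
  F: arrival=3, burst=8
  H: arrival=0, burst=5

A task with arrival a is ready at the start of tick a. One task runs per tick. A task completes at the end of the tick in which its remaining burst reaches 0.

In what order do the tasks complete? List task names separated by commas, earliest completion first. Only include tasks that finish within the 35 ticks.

t=0: queue=[B,C,E,H] q_used=0 → run B
t=1: queue=[B,C,E,H] q_used=1 → run B
t=2: queue=[B,C,E,H] q_used=2 → run B
t=3: queue=[C,E,H,B,F] q_used=0 → run C
t=4: queue=[C,E,H,B,F] q_used=1 → run C
t=5: queue=[C,E,H,B,F] q_used=2 → run C
t=6: queue=[E,H,B,F,C] q_used=0 → run E
t=7: queue=[E,H,B,F,C] q_used=1 → run E
t=8: queue=[E,H,B,F,C] q_used=2 → run E
t=9: queue=[H,B,F,C,E] q_used=0 → run H
t=10: queue=[H,B,F,C,E] q_used=1 → run H
t=11: queue=[H,B,F,C,E] q_used=2 → run H
t=12: queue=[B,F,C,E,H] q_used=0 → run B
t=13: queue=[B,F,C,E,H] q_used=1 → run B
t=14: queue=[B,F,C,E,H] q_used=2 → run B
t=15: queue=[F,C,E,H,B] q_used=0 → run F
t=16: queue=[F,C,E,H,B] q_used=1 → run F
t=17: queue=[F,C,E,H,B] q_used=2 → run F
t=18: queue=[C,E,H,B,F] q_used=0 → run C
t=19: queue=[C,E,H,B,F] q_used=1 → run C
t=20: queue=[E,H,B,F] q_used=0 → run E
t=21: queue=[E,H,B,F] q_used=1 → run E
t=22: queue=[E,H,B,F] q_used=2 → run E
t=23: queue=[H,B,F] q_used=0 → run H
t=24: queue=[H,B,F] q_used=1 → run H
t=25: queue=[B,F] q_used=0 → run B
t=26: queue=[B,F] q_used=1 → run B
t=27: queue=[F] q_used=0 → run F
t=28: queue=[F] q_used=1 → run F
t=29: queue=[F] q_used=2 → run F
t=30: queue=[F] q_used=0 → run F
t=31: queue=[F] q_used=1 → run F
t=32: (idle)
t=33: (idle)
t=34: (idle)

completion order = C, E, H, B, F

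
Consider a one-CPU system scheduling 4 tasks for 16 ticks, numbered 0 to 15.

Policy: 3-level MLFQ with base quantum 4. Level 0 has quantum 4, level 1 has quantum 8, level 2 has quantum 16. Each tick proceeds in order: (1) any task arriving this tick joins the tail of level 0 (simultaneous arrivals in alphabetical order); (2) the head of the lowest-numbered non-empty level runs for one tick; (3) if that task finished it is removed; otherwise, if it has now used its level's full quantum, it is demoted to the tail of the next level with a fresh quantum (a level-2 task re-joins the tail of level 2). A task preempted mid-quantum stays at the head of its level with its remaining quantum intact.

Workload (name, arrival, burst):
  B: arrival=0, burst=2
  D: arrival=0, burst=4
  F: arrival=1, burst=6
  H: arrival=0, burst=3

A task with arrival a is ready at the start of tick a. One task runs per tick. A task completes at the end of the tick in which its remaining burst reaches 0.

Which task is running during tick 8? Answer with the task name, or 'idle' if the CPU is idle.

t=0: L0/L1/L2 = BDH/-/- → run B
t=1: L0/L1/L2 = BDHF/-/- → run B
t=2: L0/L1/L2 = DHF/-/- → run D
t=3: L0/L1/L2 = DHF/-/- → run D
t=4: L0/L1/L2 = DHF/-/- → run D
t=5: L0/L1/L2 = DHF/-/- → run D
t=6: L0/L1/L2 = HF/-/- → run H
t=7: L0/L1/L2 = HF/-/- → run H
t=8: L0/L1/L2 = HF/-/- → run H
t=9: L0/L1/L2 = F/-/- → run F
t=10: L0/L1/L2 = F/-/- → run F
t=11: L0/L1/L2 = F/-/- → run F
t=12: L0/L1/L2 = F/-/- → run F
t=13: L0/L1/L2 = -/F/- → run F
t=14: L0/L1/L2 = -/F/- → run F
t=15: (idle)

running at tick 8 = H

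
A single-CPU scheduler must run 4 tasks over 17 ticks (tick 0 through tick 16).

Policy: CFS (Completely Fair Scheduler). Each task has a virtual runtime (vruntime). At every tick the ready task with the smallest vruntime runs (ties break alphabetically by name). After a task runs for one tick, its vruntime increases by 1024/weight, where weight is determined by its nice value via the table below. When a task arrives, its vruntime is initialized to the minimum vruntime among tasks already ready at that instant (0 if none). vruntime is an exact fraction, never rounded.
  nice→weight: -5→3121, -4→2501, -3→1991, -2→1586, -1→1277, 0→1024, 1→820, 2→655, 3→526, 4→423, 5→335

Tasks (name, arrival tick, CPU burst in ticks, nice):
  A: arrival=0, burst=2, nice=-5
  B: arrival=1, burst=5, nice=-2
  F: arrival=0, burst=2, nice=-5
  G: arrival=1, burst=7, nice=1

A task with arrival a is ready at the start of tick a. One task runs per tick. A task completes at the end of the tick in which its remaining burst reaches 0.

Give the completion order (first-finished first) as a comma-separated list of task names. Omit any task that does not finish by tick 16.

completion order = A, F, B, G

t=0: vr[A=0 F=0] → run A
t=1: vr[A=1024/3121 B=0 F=0 G=0] → run B
t=2: vr[A=1024/3121 B=512/793 F=0 G=0] → run F
t=3: vr[A=1024/3121 B=512/793 F=1024/3121 G=0] → run G
t=4: vr[A=1024/3121 B=512/793 F=1024/3121 G=256/205] → run A
t=5: vr[B=512/793 F=1024/3121 G=256/205] → run F
t=6: vr[B=512/793 G=256/205] → run B
t=7: vr[B=1024/793 G=256/205] → run G
t=8: vr[B=1024/793 G=512/205] → run B
t=9: vr[B=1536/793 G=512/205] → run B
t=10: vr[B=2048/793 G=512/205] → run G
t=11: vr[B=2048/793 G=768/205] → run B
t=12: vr[G=768/205] → run G
t=13: vr[G=1024/205] → run G
t=14: vr[G=256/41] → run G
t=15: vr[G=1536/205] → run G
t=16: (idle)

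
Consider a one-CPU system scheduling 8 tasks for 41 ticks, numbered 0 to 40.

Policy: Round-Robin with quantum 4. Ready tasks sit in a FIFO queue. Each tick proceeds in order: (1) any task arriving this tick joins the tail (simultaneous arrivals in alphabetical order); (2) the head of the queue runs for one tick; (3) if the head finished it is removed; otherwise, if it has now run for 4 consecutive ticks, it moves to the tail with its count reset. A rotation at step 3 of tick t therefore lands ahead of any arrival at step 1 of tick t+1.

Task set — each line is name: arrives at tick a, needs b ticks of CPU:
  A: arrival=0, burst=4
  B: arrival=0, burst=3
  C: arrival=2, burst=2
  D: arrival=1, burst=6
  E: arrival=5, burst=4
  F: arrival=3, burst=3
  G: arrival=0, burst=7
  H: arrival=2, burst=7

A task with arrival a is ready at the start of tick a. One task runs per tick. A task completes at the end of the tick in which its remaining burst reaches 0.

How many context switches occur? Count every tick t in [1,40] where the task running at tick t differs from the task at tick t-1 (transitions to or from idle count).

context switches = 11

t=0: queue=[A,B,G] q_used=0 → run A
t=1: queue=[A,B,G,D] q_used=1 → run A
t=2: queue=[A,B,G,D,C,H] q_used=2 → run A
t=3: queue=[A,B,G,D,C,H,F] q_used=3 → run A
t=4: queue=[B,G,D,C,H,F] q_used=0 → run B
t=5: queue=[B,G,D,C,H,F,E] q_used=1 → run B
t=6: queue=[B,G,D,C,H,F,E] q_used=2 → run B
t=7: queue=[G,D,C,H,F,E] q_used=0 → run G
t=8: queue=[G,D,C,H,F,E] q_used=1 → run G
t=9: queue=[G,D,C,H,F,E] q_used=2 → run G
t=10: queue=[G,D,C,H,F,E] q_used=3 → run G
t=11: queue=[D,C,H,F,E,G] q_used=0 → run D
t=12: queue=[D,C,H,F,E,G] q_used=1 → run D
t=13: queue=[D,C,H,F,E,G] q_used=2 → run D
t=14: queue=[D,C,H,F,E,G] q_used=3 → run D
t=15: queue=[C,H,F,E,G,D] q_used=0 → run C
t=16: queue=[C,H,F,E,G,D] q_used=1 → run C
t=17: queue=[H,F,E,G,D] q_used=0 → run H
t=18: queue=[H,F,E,G,D] q_used=1 → run H
t=19: queue=[H,F,E,G,D] q_used=2 → run H
t=20: queue=[H,F,E,G,D] q_used=3 → run H
t=21: queue=[F,E,G,D,H] q_used=0 → run F
t=22: queue=[F,E,G,D,H] q_used=1 → run F
t=23: queue=[F,E,G,D,H] q_used=2 → run F
t=24: queue=[E,G,D,H] q_used=0 → run E
t=25: queue=[E,G,D,H] q_used=1 → run E
t=26: queue=[E,G,D,H] q_used=2 → run E
t=27: queue=[E,G,D,H] q_used=3 → run E
t=28: queue=[G,D,H] q_used=0 → run G
t=29: queue=[G,D,H] q_used=1 → run G
t=30: queue=[G,D,H] q_used=2 → run G
t=31: queue=[D,H] q_used=0 → run D
t=32: queue=[D,H] q_used=1 → run D
t=33: queue=[H] q_used=0 → run H
t=34: queue=[H] q_used=1 → run H
t=35: queue=[H] q_used=2 → run H
t=36: (idle)
t=37: (idle)
t=38: (idle)
t=39: (idle)
t=40: (idle)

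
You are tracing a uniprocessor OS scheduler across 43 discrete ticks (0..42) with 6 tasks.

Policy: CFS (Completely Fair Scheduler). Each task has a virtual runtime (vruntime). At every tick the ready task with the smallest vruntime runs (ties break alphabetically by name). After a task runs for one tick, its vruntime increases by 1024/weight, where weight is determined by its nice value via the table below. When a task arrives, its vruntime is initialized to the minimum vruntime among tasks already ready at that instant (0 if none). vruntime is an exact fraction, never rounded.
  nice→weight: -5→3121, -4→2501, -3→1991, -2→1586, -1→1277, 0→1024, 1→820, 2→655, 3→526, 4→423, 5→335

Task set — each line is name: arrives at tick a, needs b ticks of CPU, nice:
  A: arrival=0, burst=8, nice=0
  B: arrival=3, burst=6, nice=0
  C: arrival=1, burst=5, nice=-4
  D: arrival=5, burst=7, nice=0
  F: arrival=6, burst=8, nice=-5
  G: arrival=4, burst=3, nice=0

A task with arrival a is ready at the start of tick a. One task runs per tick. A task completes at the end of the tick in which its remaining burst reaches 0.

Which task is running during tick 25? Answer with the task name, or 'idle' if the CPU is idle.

t=0: vr[A=0] → run A
t=1: vr[A=1 C=1] → run A
t=2: vr[A=2 C=1] → run C
t=3: vr[A=2 B=3525/2501 C=3525/2501] → run B
t=4: vr[A=2 B=6026/2501 C=3525/2501 G=3525/2501] → run C
t=5: vr[A=2 B=6026/2501 C=4549/2501 D=3525/2501 G=3525/2501] → run D
t=6: vr[A=2 B=6026/2501 C=4549/2501 D=6026/2501 F=3525/2501 G=3525/2501] → run F
t=7: vr[A=2 B=6026/2501 C=4549/2501 D=6026/2501 F=13562549/7805621 G=3525/2501] → run G
t=8: vr[A=2 B=6026/2501 C=4549/2501 D=6026/2501 F=13562549/7805621 G=6026/2501] → run F
t=9: vr[A=2 B=6026/2501 C=4549/2501 D=6026/2501 F=16123573/7805621 G=6026/2501] → run C
t=10: vr[A=2 B=6026/2501 C=5573/2501 D=6026/2501 F=16123573/7805621 G=6026/2501] → run A
t=11: vr[A=3 B=6026/2501 C=5573/2501 D=6026/2501 F=16123573/7805621 G=6026/2501] → run F
t=12: vr[A=3 B=6026/2501 C=5573/2501 D=6026/2501 F=18684597/7805621 G=6026/2501] → run C
t=13: vr[A=3 B=6026/2501 C=6597/2501 D=6026/2501 F=18684597/7805621 G=6026/2501] → run F
t=14: vr[A=3 B=6026/2501 C=6597/2501 D=6026/2501 F=21245621/7805621 G=6026/2501] → run B
t=15: vr[A=3 B=8527/2501 C=6597/2501 D=6026/2501 F=21245621/7805621 G=6026/2501] → run D
t=16: vr[A=3 B=8527/2501 C=6597/2501 D=8527/2501 F=21245621/7805621 G=6026/2501] → run G
t=17: vr[A=3 B=8527/2501 C=6597/2501 D=8527/2501 F=21245621/7805621 G=8527/2501] → run C
t=18: vr[A=3 B=8527/2501 D=8527/2501 F=21245621/7805621 G=8527/2501] → run F
t=19: vr[A=3 B=8527/2501 D=8527/2501 F=23806645/7805621 G=8527/2501] → run A
t=20: vr[A=4 B=8527/2501 D=8527/2501 F=23806645/7805621 G=8527/2501] → run F
t=21: vr[A=4 B=8527/2501 D=8527/2501 F=26367669/7805621 G=8527/2501] → run F
t=22: vr[A=4 B=8527/2501 D=8527/2501 F=28928693/7805621 G=8527/2501] → run B
t=23: vr[A=4 B=11028/2501 D=8527/2501 F=28928693/7805621 G=8527/2501] → run D
t=24: vr[A=4 B=11028/2501 D=11028/2501 F=28928693/7805621 G=8527/2501] → run G
t=25: vr[A=4 B=11028/2501 D=11028/2501 F=28928693/7805621] → run F
t=26: vr[A=4 B=11028/2501 D=11028/2501] → run A
t=27: vr[A=5 B=11028/2501 D=11028/2501] → run B
t=28: vr[A=5 B=13529/2501 D=11028/2501] → run D
t=29: vr[A=5 B=13529/2501 D=13529/2501] → run A
t=30: vr[A=6 B=13529/2501 D=13529/2501] → run B
t=31: vr[A=6 B=16030/2501 D=13529/2501] → run D
t=32: vr[A=6 B=16030/2501 D=16030/2501] → run A
t=33: vr[A=7 B=16030/2501 D=16030/2501] → run B
t=34: vr[A=7 D=16030/2501] → run D
t=35: vr[A=7 D=18531/2501] → run A
t=36: vr[D=18531/2501] → run D
t=37: (idle)
t=38: (idle)
t=39: (idle)
t=40: (idle)
t=41: (idle)
t=42: (idle)

running at tick 25 = F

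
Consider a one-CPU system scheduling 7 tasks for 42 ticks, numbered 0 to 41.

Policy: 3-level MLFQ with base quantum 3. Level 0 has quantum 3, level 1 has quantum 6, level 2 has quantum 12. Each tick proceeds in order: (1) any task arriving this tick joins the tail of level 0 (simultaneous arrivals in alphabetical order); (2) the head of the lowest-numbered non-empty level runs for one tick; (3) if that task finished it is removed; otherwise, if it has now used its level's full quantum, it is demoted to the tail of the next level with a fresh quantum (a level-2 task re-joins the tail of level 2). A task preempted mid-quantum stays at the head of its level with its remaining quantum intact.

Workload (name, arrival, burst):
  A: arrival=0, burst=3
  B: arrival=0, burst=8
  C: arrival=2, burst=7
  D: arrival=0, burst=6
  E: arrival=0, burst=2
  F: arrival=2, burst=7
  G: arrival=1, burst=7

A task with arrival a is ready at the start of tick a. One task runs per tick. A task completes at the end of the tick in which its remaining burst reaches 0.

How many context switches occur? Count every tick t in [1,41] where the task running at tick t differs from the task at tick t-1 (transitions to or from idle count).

context switches = 12

t=0: L0/L1/L2 = ABDE/-/- → run A
t=1: L0/L1/L2 = ABDEG/-/- → run A
t=2: L0/L1/L2 = ABDEGCF/-/- → run A
t=3: L0/L1/L2 = BDEGCF/-/- → run B
t=4: L0/L1/L2 = BDEGCF/-/- → run B
t=5: L0/L1/L2 = BDEGCF/-/- → run B
t=6: L0/L1/L2 = DEGCF/B/- → run D
t=7: L0/L1/L2 = DEGCF/B/- → run D
t=8: L0/L1/L2 = DEGCF/B/- → run D
t=9: L0/L1/L2 = EGCF/BD/- → run E
t=10: L0/L1/L2 = EGCF/BD/- → run E
t=11: L0/L1/L2 = GCF/BD/- → run G
t=12: L0/L1/L2 = GCF/BD/- → run G
t=13: L0/L1/L2 = GCF/BD/- → run G
t=14: L0/L1/L2 = CF/BDG/- → run C
t=15: L0/L1/L2 = CF/BDG/- → run C
t=16: L0/L1/L2 = CF/BDG/- → run C
t=17: L0/L1/L2 = F/BDGC/- → run F
t=18: L0/L1/L2 = F/BDGC/- → run F
t=19: L0/L1/L2 = F/BDGC/- → run F
t=20: L0/L1/L2 = -/BDGCF/- → run B
t=21: L0/L1/L2 = -/BDGCF/- → run B
t=22: L0/L1/L2 = -/BDGCF/- → run B
t=23: L0/L1/L2 = -/BDGCF/- → run B
t=24: L0/L1/L2 = -/BDGCF/- → run B
t=25: L0/L1/L2 = -/DGCF/- → run D
t=26: L0/L1/L2 = -/DGCF/- → run D
t=27: L0/L1/L2 = -/DGCF/- → run D
t=28: L0/L1/L2 = -/GCF/- → run G
t=29: L0/L1/L2 = -/GCF/- → run G
t=30: L0/L1/L2 = -/GCF/- → run G
t=31: L0/L1/L2 = -/GCF/- → run G
t=32: L0/L1/L2 = -/CF/- → run C
t=33: L0/L1/L2 = -/CF/- → run C
t=34: L0/L1/L2 = -/CF/- → run C
t=35: L0/L1/L2 = -/CF/- → run C
t=36: L0/L1/L2 = -/F/- → run F
t=37: L0/L1/L2 = -/F/- → run F
t=38: L0/L1/L2 = -/F/- → run F
t=39: L0/L1/L2 = -/F/- → run F
t=40: (idle)
t=41: (idle)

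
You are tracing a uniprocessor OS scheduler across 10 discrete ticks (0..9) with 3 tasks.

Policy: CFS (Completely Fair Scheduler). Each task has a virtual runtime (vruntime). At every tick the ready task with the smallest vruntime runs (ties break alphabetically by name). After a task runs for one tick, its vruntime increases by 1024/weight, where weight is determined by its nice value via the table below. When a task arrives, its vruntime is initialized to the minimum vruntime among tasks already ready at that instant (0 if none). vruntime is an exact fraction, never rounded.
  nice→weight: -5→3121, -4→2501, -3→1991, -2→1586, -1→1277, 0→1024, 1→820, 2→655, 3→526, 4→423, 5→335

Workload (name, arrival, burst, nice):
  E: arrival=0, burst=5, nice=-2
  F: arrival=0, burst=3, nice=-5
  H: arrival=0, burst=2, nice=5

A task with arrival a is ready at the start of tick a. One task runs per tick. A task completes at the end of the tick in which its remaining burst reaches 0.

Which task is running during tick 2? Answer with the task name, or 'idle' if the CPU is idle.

running at tick 2 = H

t=0: vr[E=0 F=0 H=0] → run E
t=1: vr[E=512/793 F=0 H=0] → run F
t=2: vr[E=512/793 F=1024/3121 H=0] → run H
t=3: vr[E=512/793 F=1024/3121 H=1024/335] → run F
t=4: vr[E=512/793 F=2048/3121 H=1024/335] → run E
t=5: vr[E=1024/793 F=2048/3121 H=1024/335] → run F
t=6: vr[E=1024/793 H=1024/335] → run E
t=7: vr[E=1536/793 H=1024/335] → run E
t=8: vr[E=2048/793 H=1024/335] → run E
t=9: vr[H=1024/335] → run H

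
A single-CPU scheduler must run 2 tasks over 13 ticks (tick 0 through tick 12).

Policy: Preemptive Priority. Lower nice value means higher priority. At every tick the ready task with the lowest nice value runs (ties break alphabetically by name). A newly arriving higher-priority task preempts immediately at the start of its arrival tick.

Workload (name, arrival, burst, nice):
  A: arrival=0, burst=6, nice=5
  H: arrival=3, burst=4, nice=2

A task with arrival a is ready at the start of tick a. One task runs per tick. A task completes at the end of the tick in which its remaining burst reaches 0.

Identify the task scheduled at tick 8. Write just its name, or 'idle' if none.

running at tick 8 = A

t=0: ready={A} → run A
t=1: ready={A} → run A
t=2: ready={A} → run A
t=3: ready={A,H} → run H
t=4: ready={A,H} → run H
t=5: ready={A,H} → run H
t=6: ready={A,H} → run H
t=7: ready={A} → run A
t=8: ready={A} → run A
t=9: ready={A} → run A
t=10: (idle)
t=11: (idle)
t=12: (idle)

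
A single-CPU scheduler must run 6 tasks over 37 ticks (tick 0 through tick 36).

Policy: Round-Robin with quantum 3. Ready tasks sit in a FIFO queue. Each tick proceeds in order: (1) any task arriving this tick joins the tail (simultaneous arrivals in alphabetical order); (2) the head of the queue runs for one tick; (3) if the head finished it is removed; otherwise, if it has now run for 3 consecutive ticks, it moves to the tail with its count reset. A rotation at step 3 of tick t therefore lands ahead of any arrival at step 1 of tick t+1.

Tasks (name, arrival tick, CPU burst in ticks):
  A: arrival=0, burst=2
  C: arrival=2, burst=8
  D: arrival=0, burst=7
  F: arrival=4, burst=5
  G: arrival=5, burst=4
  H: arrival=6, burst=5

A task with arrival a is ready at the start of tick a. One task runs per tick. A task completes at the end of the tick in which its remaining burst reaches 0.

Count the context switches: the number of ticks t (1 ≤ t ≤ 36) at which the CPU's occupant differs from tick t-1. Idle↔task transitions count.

context switches = 13

t=0: queue=[A,D] q_used=0 → run A
t=1: queue=[A,D] q_used=1 → run A
t=2: queue=[D,C] q_used=0 → run D
t=3: queue=[D,C] q_used=1 → run D
t=4: queue=[D,C,F] q_used=2 → run D
t=5: queue=[C,F,D,G] q_used=0 → run C
t=6: queue=[C,F,D,G,H] q_used=1 → run C
t=7: queue=[C,F,D,G,H] q_used=2 → run C
t=8: queue=[F,D,G,H,C] q_used=0 → run F
t=9: queue=[F,D,G,H,C] q_used=1 → run F
t=10: queue=[F,D,G,H,C] q_used=2 → run F
t=11: queue=[D,G,H,C,F] q_used=0 → run D
t=12: queue=[D,G,H,C,F] q_used=1 → run D
t=13: queue=[D,G,H,C,F] q_used=2 → run D
t=14: queue=[G,H,C,F,D] q_used=0 → run G
t=15: queue=[G,H,C,F,D] q_used=1 → run G
t=16: queue=[G,H,C,F,D] q_used=2 → run G
t=17: queue=[H,C,F,D,G] q_used=0 → run H
t=18: queue=[H,C,F,D,G] q_used=1 → run H
t=19: queue=[H,C,F,D,G] q_used=2 → run H
t=20: queue=[C,F,D,G,H] q_used=0 → run C
t=21: queue=[C,F,D,G,H] q_used=1 → run C
t=22: queue=[C,F,D,G,H] q_used=2 → run C
t=23: queue=[F,D,G,H,C] q_used=0 → run F
t=24: queue=[F,D,G,H,C] q_used=1 → run F
t=25: queue=[D,G,H,C] q_used=0 → run D
t=26: queue=[G,H,C] q_used=0 → run G
t=27: queue=[H,C] q_used=0 → run H
t=28: queue=[H,C] q_used=1 → run H
t=29: queue=[C] q_used=0 → run C
t=30: queue=[C] q_used=1 → run C
t=31: (idle)
t=32: (idle)
t=33: (idle)
t=34: (idle)
t=35: (idle)
t=36: (idle)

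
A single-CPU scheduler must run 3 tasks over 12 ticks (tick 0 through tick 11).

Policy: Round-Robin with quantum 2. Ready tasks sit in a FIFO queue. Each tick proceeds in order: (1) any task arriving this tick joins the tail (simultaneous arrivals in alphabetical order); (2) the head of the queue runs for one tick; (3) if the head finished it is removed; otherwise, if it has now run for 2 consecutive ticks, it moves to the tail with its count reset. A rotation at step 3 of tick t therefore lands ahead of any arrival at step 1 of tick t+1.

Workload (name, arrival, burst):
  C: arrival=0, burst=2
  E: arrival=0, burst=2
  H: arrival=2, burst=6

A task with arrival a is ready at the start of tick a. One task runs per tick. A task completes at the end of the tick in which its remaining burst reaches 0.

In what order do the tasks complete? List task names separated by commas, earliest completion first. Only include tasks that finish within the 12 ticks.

t=0: queue=[C,E] q_used=0 → run C
t=1: queue=[C,E] q_used=1 → run C
t=2: queue=[E,H] q_used=0 → run E
t=3: queue=[E,H] q_used=1 → run E
t=4: queue=[H] q_used=0 → run H
t=5: queue=[H] q_used=1 → run H
t=6: queue=[H] q_used=0 → run H
t=7: queue=[H] q_used=1 → run H
t=8: queue=[H] q_used=0 → run H
t=9: queue=[H] q_used=1 → run H
t=10: (idle)
t=11: (idle)

completion order = C, E, H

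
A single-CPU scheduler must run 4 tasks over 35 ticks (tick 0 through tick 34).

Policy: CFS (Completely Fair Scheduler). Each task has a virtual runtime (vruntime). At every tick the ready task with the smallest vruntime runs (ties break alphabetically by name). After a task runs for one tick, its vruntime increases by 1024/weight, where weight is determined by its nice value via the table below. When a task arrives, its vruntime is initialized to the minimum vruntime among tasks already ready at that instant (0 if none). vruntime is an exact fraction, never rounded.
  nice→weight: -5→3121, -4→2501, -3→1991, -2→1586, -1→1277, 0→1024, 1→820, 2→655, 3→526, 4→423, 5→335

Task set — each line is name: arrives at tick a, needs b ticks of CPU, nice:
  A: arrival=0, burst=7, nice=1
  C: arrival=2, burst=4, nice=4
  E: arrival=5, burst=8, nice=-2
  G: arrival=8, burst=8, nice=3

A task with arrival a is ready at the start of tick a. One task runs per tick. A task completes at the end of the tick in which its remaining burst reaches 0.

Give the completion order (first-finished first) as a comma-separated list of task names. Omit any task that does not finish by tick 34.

completion order = A, E, C, G

t=0: vr[A=0] → run A
t=1: vr[A=256/205] → run A
t=2: vr[A=512/205 C=512/205] → run A
t=3: vr[A=768/205 C=512/205] → run C
t=4: vr[A=768/205 C=426496/86715] → run A
t=5: vr[A=1024/205 C=426496/86715 E=426496/86715] → run C
t=6: vr[A=1024/205 C=636416/86715 E=426496/86715] → run E
t=7: vr[A=1024/205 C=636416/86715 E=382609408/68764995] → run A
t=8: vr[A=256/41 C=636416/86715 E=382609408/68764995 G=382609408/68764995] → run E
t=9: vr[A=256/41 C=636416/86715 E=427007488/68764995 G=382609408/68764995] → run G
t=10: vr[A=256/41 C=636416/86715 E=427007488/68764995 G=135833951744/18085193685] → run E
t=11: vr[A=256/41 C=636416/86715 E=471405568/68764995 G=135833951744/18085193685] → run A
t=12: vr[A=1536/205 C=636416/86715 E=471405568/68764995 G=135833951744/18085193685] → run E
t=13: vr[A=1536/205 C=636416/86715 E=515803648/68764995 G=135833951744/18085193685] → run C
t=14: vr[A=1536/205 C=282112/28905 E=515803648/68764995 G=135833951744/18085193685] → run A
t=15: vr[C=282112/28905 E=515803648/68764995 G=135833951744/18085193685] → run E
t=16: vr[C=282112/28905 E=560201728/68764995 G=135833951744/18085193685] → run G
t=17: vr[C=282112/28905 E=560201728/68764995 G=171041629184/18085193685] → run E
t=18: vr[C=282112/28905 E=604599808/68764995 G=171041629184/18085193685] → run E
t=19: vr[C=282112/28905 E=648997888/68764995 G=171041629184/18085193685] → run E
t=20: vr[C=282112/28905 G=171041629184/18085193685] → run G
t=21: vr[C=282112/28905 G=206249306624/18085193685] → run C
t=22: vr[G=206249306624/18085193685] → run G
t=23: vr[G=241456984064/18085193685] → run G
t=24: vr[G=276664661504/18085193685] → run G
t=25: vr[G=311872338944/18085193685] → run G
t=26: vr[G=347080016384/18085193685] → run G
t=27: (idle)
t=28: (idle)
t=29: (idle)
t=30: (idle)
t=31: (idle)
t=32: (idle)
t=33: (idle)
t=34: (idle)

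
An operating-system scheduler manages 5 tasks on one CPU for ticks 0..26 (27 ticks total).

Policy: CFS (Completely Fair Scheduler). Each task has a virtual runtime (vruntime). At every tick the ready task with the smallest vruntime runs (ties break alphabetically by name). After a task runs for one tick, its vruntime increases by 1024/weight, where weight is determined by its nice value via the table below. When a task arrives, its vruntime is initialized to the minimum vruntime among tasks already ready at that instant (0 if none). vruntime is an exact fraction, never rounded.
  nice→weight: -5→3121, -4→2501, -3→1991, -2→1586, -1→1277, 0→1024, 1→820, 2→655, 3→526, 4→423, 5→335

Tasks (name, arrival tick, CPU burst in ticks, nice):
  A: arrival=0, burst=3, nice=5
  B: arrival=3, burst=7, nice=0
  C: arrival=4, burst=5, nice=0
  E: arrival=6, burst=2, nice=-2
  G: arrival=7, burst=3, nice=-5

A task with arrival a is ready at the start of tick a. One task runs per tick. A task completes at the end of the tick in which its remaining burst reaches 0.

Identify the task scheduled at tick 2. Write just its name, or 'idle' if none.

t=0: vr[A=0] → run A
t=1: vr[A=1024/335] → run A
t=2: vr[A=2048/335] → run A
t=3: vr[B=0] → run B
t=4: vr[B=1 C=1] → run B
t=5: vr[B=2 C=1] → run C
t=6: vr[B=2 C=2 E=2] → run B
t=7: vr[B=3 C=2 E=2 G=2] → run C
t=8: vr[B=3 C=3 E=2 G=2] → run E
t=9: vr[B=3 C=3 E=2098/793 G=2] → run G
t=10: vr[B=3 C=3 E=2098/793 G=7266/3121] → run G
t=11: vr[B=3 C=3 E=2098/793 G=8290/3121] → run E
t=12: vr[B=3 C=3 G=8290/3121] → run G
t=13: vr[B=3 C=3] → run B
t=14: vr[B=4 C=3] → run C
t=15: vr[B=4 C=4] → run B
t=16: vr[B=5 C=4] → run C
t=17: vr[B=5 C=5] → run B
t=18: vr[B=6 C=5] → run C
t=19: vr[B=6] → run B
t=20: (idle)
t=21: (idle)
t=22: (idle)
t=23: (idle)
t=24: (idle)
t=25: (idle)
t=26: (idle)

running at tick 2 = A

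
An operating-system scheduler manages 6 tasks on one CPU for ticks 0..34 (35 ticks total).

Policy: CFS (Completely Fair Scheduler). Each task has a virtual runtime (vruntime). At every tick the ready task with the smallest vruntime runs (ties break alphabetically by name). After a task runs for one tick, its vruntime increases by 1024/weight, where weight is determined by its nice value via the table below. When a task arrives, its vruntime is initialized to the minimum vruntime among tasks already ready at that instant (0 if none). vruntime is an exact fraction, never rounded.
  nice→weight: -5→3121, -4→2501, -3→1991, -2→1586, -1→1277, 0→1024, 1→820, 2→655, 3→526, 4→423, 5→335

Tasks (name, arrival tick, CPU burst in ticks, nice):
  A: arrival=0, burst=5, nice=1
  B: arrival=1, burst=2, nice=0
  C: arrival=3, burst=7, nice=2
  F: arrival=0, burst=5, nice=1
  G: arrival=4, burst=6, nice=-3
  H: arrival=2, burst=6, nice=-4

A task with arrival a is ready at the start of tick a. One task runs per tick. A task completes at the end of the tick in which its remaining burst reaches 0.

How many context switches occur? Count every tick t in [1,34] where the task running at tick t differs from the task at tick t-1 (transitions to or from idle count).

context switches = 27

t=0: vr[A=0 F=0] → run A
t=1: vr[A=256/205 B=0 F=0] → run B
t=2: vr[A=256/205 B=1 F=0 H=0] → run F
t=3: vr[A=256/205 B=1 C=0 F=256/205 H=0] → run C
t=4: vr[A=256/205 B=1 C=1024/655 F=256/205 G=0 H=0] → run G
t=5: vr[A=256/205 B=1 C=1024/655 F=256/205 G=1024/1991 H=0] → run H
t=6: vr[A=256/205 B=1 C=1024/655 F=256/205 G=1024/1991 H=1024/2501] → run H
t=7: vr[A=256/205 B=1 C=1024/655 F=256/205 G=1024/1991 H=2048/2501] → run G
t=8: vr[A=256/205 B=1 C=1024/655 F=256/205 G=2048/1991 H=2048/2501] → run H
t=9: vr[A=256/205 B=1 C=1024/655 F=256/205 G=2048/1991 H=3072/2501] → run B
t=10: vr[A=256/205 C=1024/655 F=256/205 G=2048/1991 H=3072/2501] → run G
t=11: vr[A=256/205 C=1024/655 F=256/205 G=3072/1991 H=3072/2501] → run H
t=12: vr[A=256/205 C=1024/655 F=256/205 G=3072/1991 H=4096/2501] → run A
t=13: vr[A=512/205 C=1024/655 F=256/205 G=3072/1991 H=4096/2501] → run F
t=14: vr[A=512/205 C=1024/655 F=512/205 G=3072/1991 H=4096/2501] → run G
t=15: vr[A=512/205 C=1024/655 F=512/205 G=4096/1991 H=4096/2501] → run C
t=16: vr[A=512/205 C=2048/655 F=512/205 G=4096/1991 H=4096/2501] → run H
t=17: vr[A=512/205 C=2048/655 F=512/205 G=4096/1991 H=5120/2501] → run H
t=18: vr[A=512/205 C=2048/655 F=512/205 G=4096/1991] → run G
t=19: vr[A=512/205 C=2048/655 F=512/205 G=5120/1991] → run A
t=20: vr[A=768/205 C=2048/655 F=512/205 G=5120/1991] → run F
t=21: vr[A=768/205 C=2048/655 F=768/205 G=5120/1991] → run G
t=22: vr[A=768/205 C=2048/655 F=768/205] → run C
t=23: vr[A=768/205 C=3072/655 F=768/205] → run A
t=24: vr[A=1024/205 C=3072/655 F=768/205] → run F
t=25: vr[A=1024/205 C=3072/655 F=1024/205] → run C
t=26: vr[A=1024/205 C=4096/655 F=1024/205] → run A
t=27: vr[C=4096/655 F=1024/205] → run F
t=28: vr[C=4096/655] → run C
t=29: vr[C=1024/131] → run C
t=30: vr[C=6144/655] → run C
t=31: (idle)
t=32: (idle)
t=33: (idle)
t=34: (idle)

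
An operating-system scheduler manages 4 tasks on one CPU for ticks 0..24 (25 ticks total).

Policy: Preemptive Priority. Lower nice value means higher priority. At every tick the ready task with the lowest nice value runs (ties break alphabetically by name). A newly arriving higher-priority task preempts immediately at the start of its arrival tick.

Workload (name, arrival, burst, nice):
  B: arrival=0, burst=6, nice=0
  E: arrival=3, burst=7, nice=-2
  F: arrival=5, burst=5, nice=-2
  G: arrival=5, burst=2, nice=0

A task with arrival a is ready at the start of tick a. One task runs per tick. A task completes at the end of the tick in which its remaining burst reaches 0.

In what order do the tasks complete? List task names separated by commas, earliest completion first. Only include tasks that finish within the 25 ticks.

t=0: ready={B} → run B
t=1: ready={B} → run B
t=2: ready={B} → run B
t=3: ready={B,E} → run E
t=4: ready={B,E} → run E
t=5: ready={B,E,F,G} → run E
t=6: ready={B,E,F,G} → run E
t=7: ready={B,E,F,G} → run E
t=8: ready={B,E,F,G} → run E
t=9: ready={B,E,F,G} → run E
t=10: ready={B,F,G} → run F
t=11: ready={B,F,G} → run F
t=12: ready={B,F,G} → run F
t=13: ready={B,F,G} → run F
t=14: ready={B,F,G} → run F
t=15: ready={B,G} → run B
t=16: ready={B,G} → run B
t=17: ready={B,G} → run B
t=18: ready={G} → run G
t=19: ready={G} → run G
t=20: (idle)
t=21: (idle)
t=22: (idle)
t=23: (idle)
t=24: (idle)

completion order = E, F, B, G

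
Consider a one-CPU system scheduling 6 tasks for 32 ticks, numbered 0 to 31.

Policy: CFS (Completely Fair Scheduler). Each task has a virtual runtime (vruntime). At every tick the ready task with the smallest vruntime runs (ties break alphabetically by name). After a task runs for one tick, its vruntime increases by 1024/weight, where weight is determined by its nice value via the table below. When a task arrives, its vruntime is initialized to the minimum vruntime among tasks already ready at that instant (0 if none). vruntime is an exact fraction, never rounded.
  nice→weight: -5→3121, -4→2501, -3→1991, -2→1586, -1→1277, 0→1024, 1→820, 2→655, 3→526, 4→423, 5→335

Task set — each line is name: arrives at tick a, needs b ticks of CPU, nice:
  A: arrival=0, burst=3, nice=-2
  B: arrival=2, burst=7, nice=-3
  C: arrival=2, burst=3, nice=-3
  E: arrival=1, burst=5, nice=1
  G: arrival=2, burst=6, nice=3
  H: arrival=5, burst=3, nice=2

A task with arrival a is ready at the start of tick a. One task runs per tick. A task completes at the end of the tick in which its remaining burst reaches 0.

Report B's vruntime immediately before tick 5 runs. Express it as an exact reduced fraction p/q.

vruntime(B, start of tick 5) = 1831424/1578863

t=0: vr[A=0] → run A
t=1: vr[A=512/793 E=512/793] → run A
t=2: vr[A=1024/793 B=512/793 C=512/793 E=512/793 G=512/793] → run B
t=3: vr[A=1024/793 B=1831424/1578863 C=512/793 E=512/793 G=512/793] → run C
t=4: vr[A=1024/793 B=1831424/1578863 C=1831424/1578863 E=512/793 G=512/793] → run E
t=5: vr[A=1024/793 B=1831424/1578863 C=1831424/1578863 E=307968/162565 G=512/793 H=512/793] → run G
t=6: vr[A=1024/793 B=1831424/1578863 C=1831424/1578863 E=307968/162565 G=540672/208559 H=512/793] → run H
t=7: vr[A=1024/793 B=1831424/1578863 C=1831424/1578863 E=307968/162565 G=540672/208559 H=1147392/519415] → run B
t=8: vr[A=1024/793 B=2643456/1578863 C=1831424/1578863 E=307968/162565 G=540672/208559 H=1147392/519415] → run C
t=9: vr[A=1024/793 B=2643456/1578863 C=2643456/1578863 E=307968/162565 G=540672/208559 H=1147392/519415] → run A
t=10: vr[B=2643456/1578863 C=2643456/1578863 E=307968/162565 G=540672/208559 H=1147392/519415] → run B
t=11: vr[B=3455488/1578863 C=2643456/1578863 E=307968/162565 G=540672/208559 H=1147392/519415] → run C
t=12: vr[B=3455488/1578863 E=307968/162565 G=540672/208559 H=1147392/519415] → run E
t=13: vr[B=3455488/1578863 E=510976/162565 G=540672/208559 H=1147392/519415] → run B
t=14: vr[B=4267520/1578863 E=510976/162565 G=540672/208559 H=1147392/519415] → run H
t=15: vr[B=4267520/1578863 E=510976/162565 G=540672/208559 H=1959424/519415] → run G
t=16: vr[B=4267520/1578863 E=510976/162565 G=946688/208559 H=1959424/519415] → run B
t=17: vr[B=5079552/1578863 E=510976/162565 G=946688/208559 H=1959424/519415] → run E
t=18: vr[B=5079552/1578863 E=713984/162565 G=946688/208559 H=1959424/519415] → run B
t=19: vr[B=5891584/1578863 E=713984/162565 G=946688/208559 H=1959424/519415] → run B
t=20: vr[E=713984/162565 G=946688/208559 H=1959424/519415] → run H
t=21: vr[E=713984/162565 G=946688/208559] → run E
t=22: vr[E=916992/162565 G=946688/208559] → run G
t=23: vr[E=916992/162565 G=1352704/208559] → run E
t=24: vr[G=1352704/208559] → run G
t=25: vr[G=1758720/208559] → run G
t=26: vr[G=2164736/208559] → run G
t=27: (idle)
t=28: (idle)
t=29: (idle)
t=30: (idle)
t=31: (idle)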